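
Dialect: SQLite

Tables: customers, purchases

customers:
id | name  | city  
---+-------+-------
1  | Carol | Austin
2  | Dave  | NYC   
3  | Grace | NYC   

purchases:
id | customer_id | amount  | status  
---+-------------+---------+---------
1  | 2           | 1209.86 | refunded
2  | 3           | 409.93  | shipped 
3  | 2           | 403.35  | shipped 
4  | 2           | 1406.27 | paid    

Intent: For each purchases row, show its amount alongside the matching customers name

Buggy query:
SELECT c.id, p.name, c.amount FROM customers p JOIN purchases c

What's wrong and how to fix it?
Bug: Missing join condition: each purchases row is matched to all customers rows instead of just its own

Fix: Specify the join condition linking the foreign key to the parent id

Corrected query:
SELECT c.id, p.name, c.amount FROM customers p JOIN purchases c ON c.customer_id = p.id

Result:
id | name  | amount 
---+-------+--------
1  | Dave  | 1209.86
2  | Grace | 409.93 
3  | Dave  | 403.35 
4  | Dave  | 1406.27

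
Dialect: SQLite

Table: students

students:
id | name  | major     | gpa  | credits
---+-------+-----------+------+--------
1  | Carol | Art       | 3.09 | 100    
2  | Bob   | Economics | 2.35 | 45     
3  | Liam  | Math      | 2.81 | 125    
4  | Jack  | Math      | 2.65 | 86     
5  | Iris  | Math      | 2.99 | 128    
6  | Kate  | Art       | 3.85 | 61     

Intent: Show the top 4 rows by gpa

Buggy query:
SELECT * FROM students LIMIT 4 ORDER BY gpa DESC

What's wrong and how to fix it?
Bug: ORDER BY cannot follow LIMIT; LIMIT is the final clause

Fix: Sort with ORDER BY, then apply LIMIT

Corrected query:
SELECT * FROM students ORDER BY gpa DESC LIMIT 4

Result:
id | name  | major | gpa  | credits
---+-------+-------+------+--------
6  | Kate  | Art   | 3.85 | 61     
1  | Carol | Art   | 3.09 | 100    
5  | Iris  | Math  | 2.99 | 128    
3  | Liam  | Math  | 2.81 | 125    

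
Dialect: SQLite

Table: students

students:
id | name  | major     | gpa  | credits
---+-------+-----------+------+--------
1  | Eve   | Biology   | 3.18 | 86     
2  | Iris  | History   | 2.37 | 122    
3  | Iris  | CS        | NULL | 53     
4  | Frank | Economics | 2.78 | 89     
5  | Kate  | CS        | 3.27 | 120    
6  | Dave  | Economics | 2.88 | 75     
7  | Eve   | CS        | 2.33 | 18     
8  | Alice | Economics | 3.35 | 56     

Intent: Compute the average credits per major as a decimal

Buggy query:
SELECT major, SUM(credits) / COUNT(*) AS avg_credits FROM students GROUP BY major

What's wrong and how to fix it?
Bug: SUM(credits) and COUNT(*) are both integers; the division truncates the fractional part

Fix: Cast one side to REAL so the division keeps the fractional part

Corrected query:
SELECT major, SUM(credits) * 1.0 / COUNT(*) AS avg_credits FROM students GROUP BY major

Result:
major     | avg_credits
----------+------------
Biology   | 86         
CS        | 63.666667  
Economics | 73.333333  
History   | 122        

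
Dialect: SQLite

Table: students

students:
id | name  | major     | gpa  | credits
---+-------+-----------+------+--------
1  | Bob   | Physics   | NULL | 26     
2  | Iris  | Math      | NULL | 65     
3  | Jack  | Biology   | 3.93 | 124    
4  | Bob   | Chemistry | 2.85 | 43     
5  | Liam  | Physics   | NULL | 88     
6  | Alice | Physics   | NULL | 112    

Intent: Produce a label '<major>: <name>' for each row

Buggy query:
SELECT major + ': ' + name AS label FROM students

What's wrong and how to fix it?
Bug: SQLite uses || for string concatenation; + coerces text to numbers (yielding 0)

Fix: Use the || operator for string concatenation

Corrected query:
SELECT major || ': ' || name AS label FROM students

Result:
label         
--------------
Physics: Bob  
Math: Iris    
Biology: Jack 
Chemistry: Bob
Physics: Liam 
Physics: Alice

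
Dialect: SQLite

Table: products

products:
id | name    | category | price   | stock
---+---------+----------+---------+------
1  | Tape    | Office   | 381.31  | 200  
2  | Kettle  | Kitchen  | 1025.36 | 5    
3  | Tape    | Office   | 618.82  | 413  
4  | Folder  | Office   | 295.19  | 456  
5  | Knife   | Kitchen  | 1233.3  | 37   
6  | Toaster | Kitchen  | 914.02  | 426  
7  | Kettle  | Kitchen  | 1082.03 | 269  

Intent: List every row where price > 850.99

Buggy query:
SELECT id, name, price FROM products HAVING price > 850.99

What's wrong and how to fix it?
Bug: HAVING filters the output of aggregation, but this query has no GROUP BY and no aggregate functions, so SQLite rejects it (HAVING clause on a non-aggregate query); the condition here is per row

Fix: Replace HAVING with WHERE since the condition applies to individual rows

Corrected query:
SELECT id, name, price FROM products WHERE price > 850.99

Result:
id | name    | price  
---+---------+--------
2  | Kettle  | 1025.36
5  | Knife   | 1233.3 
6  | Toaster | 914.02 
7  | Kettle  | 1082.03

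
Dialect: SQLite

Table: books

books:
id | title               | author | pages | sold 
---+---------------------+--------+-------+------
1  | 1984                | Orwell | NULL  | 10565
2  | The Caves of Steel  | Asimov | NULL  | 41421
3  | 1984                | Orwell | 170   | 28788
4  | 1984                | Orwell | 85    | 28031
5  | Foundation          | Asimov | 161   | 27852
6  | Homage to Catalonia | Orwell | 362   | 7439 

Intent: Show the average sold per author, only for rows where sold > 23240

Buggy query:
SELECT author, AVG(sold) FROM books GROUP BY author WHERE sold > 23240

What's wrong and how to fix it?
Bug: WHERE cannot follow GROUP BY

Fix: Place WHERE between FROM and GROUP BY

Corrected query:
SELECT author, AVG(sold) FROM books WHERE sold > 23240 GROUP BY author

Result:
author | AVG(sold)
-------+----------
Asimov | 34636.5  
Orwell | 28409.5  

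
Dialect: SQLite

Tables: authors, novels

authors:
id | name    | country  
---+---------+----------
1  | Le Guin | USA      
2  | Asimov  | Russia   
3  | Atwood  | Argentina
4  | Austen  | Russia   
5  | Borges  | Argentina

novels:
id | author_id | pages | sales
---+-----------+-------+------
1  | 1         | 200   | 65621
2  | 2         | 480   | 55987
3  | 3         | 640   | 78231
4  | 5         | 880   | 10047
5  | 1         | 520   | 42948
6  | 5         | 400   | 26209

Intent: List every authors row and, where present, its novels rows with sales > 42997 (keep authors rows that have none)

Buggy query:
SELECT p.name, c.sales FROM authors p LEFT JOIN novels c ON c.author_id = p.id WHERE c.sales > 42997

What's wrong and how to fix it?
Bug: Filtering c.sales in WHERE discards the NULL rows produced by LEFT JOIN, turning it into an inner join

Fix: Move the right-table condition into the ON clause so unmatched parents are kept

Corrected query:
SELECT p.name, c.sales FROM authors p LEFT JOIN novels c ON c.author_id = p.id AND c.sales > 42997

Result:
name    | sales
--------+------
Le Guin | 65621
Asimov  | 55987
Atwood  | 78231
Austen  | NULL 
Borges  | NULL 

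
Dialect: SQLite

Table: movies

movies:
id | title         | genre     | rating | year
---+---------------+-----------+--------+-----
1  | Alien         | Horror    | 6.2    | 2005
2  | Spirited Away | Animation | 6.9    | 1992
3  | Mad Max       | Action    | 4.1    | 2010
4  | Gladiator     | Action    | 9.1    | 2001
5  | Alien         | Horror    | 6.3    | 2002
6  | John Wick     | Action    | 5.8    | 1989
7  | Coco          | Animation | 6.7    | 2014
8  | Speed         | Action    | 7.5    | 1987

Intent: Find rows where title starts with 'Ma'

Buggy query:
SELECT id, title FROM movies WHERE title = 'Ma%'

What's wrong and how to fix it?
Bug: Wildcards only work with LIKE; '=' treats '%' as a literal character

Fix: Replace '=' with LIKE so 'Ma%' is treated as a pattern

Corrected query:
SELECT id, title FROM movies WHERE title LIKE 'Ma%'

Result:
id | title  
---+--------
3  | Mad Max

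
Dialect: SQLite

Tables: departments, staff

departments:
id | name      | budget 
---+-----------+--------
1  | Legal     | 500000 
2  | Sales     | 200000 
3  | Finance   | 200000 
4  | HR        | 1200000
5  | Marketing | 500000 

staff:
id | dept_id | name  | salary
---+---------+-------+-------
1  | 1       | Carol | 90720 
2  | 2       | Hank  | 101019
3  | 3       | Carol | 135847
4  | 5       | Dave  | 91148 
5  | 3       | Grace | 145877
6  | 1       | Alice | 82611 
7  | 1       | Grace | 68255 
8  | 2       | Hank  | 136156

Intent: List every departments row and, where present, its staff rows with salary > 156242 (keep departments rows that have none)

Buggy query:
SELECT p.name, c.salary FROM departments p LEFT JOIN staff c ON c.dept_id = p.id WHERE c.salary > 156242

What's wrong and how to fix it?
Bug: Filtering c.salary in WHERE discards the NULL rows produced by LEFT JOIN, turning it into an inner join

Fix: Move the right-table condition into the ON clause so unmatched parents are kept

Corrected query:
SELECT p.name, c.salary FROM departments p LEFT JOIN staff c ON c.dept_id = p.id AND c.salary > 156242

Result:
name      | salary
----------+-------
Legal     | NULL  
Sales     | NULL  
Finance   | NULL  
HR        | NULL  
Marketing | NULL  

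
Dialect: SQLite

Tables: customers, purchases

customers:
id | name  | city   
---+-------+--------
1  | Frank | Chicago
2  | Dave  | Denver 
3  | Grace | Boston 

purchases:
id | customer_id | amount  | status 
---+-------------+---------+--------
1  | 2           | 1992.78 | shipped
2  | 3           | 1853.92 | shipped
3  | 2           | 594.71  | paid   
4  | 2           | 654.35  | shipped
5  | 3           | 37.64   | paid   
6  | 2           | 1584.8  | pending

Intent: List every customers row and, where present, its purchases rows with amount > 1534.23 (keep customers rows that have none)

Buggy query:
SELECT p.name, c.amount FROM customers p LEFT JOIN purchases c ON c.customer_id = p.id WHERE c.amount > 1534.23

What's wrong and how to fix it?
Bug: Filtering c.amount in WHERE discards the NULL rows produced by LEFT JOIN, turning it into an inner join

Fix: Move the right-table condition into the ON clause so unmatched parents are kept

Corrected query:
SELECT p.name, c.amount FROM customers p LEFT JOIN purchases c ON c.customer_id = p.id AND c.amount > 1534.23

Result:
name  | amount 
------+--------
Frank | NULL   
Dave  | 1584.8 
Dave  | 1992.78
Grace | 1853.92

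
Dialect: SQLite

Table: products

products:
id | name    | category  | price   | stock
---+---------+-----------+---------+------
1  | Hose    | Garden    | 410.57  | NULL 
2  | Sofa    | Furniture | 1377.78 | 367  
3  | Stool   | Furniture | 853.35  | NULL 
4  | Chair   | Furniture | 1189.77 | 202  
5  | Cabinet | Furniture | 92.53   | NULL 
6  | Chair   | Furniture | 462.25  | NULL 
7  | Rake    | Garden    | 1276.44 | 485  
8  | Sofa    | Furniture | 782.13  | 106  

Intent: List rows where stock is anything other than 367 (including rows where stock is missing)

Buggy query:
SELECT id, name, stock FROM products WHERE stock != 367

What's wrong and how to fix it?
Bug: Inequality against NULL is unknown, not true; rows with NULL are dropped

Fix: Add an explicit OR stock IS NULL to include the missing-value rows

Corrected query:
SELECT id, name, stock FROM products WHERE stock != 367 OR stock IS NULL

Result:
id | name    | stock
---+---------+------
1  | Hose    | NULL 
3  | Stool   | NULL 
4  | Chair   | 202  
5  | Cabinet | NULL 
6  | Chair   | NULL 
7  | Rake    | 485  
8  | Sofa    | 106  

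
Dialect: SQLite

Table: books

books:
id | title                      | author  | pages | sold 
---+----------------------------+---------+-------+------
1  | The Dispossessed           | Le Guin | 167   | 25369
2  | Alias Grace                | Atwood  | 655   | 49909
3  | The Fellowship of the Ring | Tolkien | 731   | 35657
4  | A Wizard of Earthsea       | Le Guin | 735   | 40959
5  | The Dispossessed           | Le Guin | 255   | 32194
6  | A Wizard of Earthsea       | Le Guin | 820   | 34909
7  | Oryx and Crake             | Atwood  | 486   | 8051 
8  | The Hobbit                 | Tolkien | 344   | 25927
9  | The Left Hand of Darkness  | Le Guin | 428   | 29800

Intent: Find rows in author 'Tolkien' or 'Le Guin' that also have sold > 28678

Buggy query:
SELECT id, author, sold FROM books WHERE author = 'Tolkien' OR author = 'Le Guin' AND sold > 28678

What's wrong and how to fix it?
Bug: Without parentheses, AND is evaluated before OR, so the sold filter only applies to the 'Le Guin' branch

Fix: Add parentheses around the OR so the AND applies to both alternatives

Corrected query:
SELECT id, author, sold FROM books WHERE (author = 'Tolkien' OR author = 'Le Guin') AND sold > 28678

Result:
id | author  | sold 
---+---------+------
3  | Tolkien | 35657
4  | Le Guin | 40959
5  | Le Guin | 32194
6  | Le Guin | 34909
9  | Le Guin | 29800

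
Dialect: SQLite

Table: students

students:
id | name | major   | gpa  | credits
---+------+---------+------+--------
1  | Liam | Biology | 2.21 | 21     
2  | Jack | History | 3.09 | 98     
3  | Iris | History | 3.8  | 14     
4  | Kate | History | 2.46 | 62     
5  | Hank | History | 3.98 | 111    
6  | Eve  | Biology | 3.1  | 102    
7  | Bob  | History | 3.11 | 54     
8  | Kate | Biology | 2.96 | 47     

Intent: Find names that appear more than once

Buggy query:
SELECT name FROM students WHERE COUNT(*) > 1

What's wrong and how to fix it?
Bug: COUNT(*) is an aggregate and cannot be used in WHERE

Fix: GROUP BY name, then filter groups with HAVING COUNT(*) > 1

Corrected query:
SELECT name FROM students GROUP BY name HAVING COUNT(*) > 1

Result:
name
----
Kate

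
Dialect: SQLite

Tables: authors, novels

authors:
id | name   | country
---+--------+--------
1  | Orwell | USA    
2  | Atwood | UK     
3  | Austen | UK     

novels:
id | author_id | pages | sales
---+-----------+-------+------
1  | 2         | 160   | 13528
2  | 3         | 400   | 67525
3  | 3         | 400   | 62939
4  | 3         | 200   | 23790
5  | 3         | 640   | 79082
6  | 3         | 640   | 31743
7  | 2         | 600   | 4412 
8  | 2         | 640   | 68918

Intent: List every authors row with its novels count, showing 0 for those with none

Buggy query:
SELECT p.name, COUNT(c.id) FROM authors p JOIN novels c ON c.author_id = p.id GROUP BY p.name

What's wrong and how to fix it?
Bug: An inner join excludes parents with zero children

Fix: Switch to LEFT JOIN to retain unmatched parent rows

Corrected query:
SELECT p.name, COUNT(c.id) FROM authors p LEFT JOIN novels c ON c.author_id = p.id GROUP BY p.name

Result:
name   | COUNT(c.id)
-------+------------
Atwood | 3          
Austen | 5          
Orwell | 0          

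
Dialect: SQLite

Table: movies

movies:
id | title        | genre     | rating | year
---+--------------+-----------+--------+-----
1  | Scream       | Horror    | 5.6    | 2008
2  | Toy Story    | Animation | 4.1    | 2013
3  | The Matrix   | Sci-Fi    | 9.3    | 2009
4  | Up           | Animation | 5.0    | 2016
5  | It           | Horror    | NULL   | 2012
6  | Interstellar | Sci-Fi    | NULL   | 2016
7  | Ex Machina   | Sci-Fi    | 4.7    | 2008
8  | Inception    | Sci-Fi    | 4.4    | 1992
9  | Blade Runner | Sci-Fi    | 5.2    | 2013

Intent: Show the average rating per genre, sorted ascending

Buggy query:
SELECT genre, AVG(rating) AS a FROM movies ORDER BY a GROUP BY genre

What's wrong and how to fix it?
Bug: ORDER BY appears before GROUP BY; SQL clause order requires GROUP BY first

Fix: Reorder: SELECT … FROM … GROUP BY … ORDER BY …

Corrected query:
SELECT genre, AVG(rating) AS a FROM movies GROUP BY genre ORDER BY a

Result:
genre     | a   
----------+-----
Animation | 4.55
Horror    | 5.6 
Sci-Fi    | 5.9 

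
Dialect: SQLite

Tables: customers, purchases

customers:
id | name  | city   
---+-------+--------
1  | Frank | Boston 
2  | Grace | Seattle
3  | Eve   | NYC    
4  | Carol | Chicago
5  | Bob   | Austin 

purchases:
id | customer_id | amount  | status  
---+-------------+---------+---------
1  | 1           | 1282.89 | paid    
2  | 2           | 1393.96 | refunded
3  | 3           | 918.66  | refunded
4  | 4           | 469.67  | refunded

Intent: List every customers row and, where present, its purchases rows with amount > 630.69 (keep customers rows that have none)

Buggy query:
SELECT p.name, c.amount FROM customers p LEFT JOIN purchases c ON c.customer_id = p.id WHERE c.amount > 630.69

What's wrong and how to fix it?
Bug: A WHERE condition on the right-hand table after LEFT JOIN drops unmatched parents

Fix: Move the right-table condition into the ON clause so unmatched parents are kept

Corrected query:
SELECT p.name, c.amount FROM customers p LEFT JOIN purchases c ON c.customer_id = p.id AND c.amount > 630.69

Result:
name  | amount 
------+--------
Frank | 1282.89
Grace | 1393.96
Eve   | 918.66 
Carol | NULL   
Bob   | NULL   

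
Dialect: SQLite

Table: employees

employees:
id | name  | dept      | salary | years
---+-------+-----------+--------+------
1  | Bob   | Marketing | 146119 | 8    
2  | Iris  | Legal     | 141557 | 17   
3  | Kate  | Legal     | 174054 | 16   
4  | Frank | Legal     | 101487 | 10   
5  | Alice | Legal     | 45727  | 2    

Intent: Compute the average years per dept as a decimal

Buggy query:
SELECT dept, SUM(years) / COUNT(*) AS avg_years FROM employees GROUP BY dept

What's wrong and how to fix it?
Bug: SUM(years) and COUNT(*) are both integers; the division truncates the fractional part

Fix: Cast one side to REAL so the division keeps the fractional part

Corrected query:
SELECT dept, SUM(years) * 1.0 / COUNT(*) AS avg_years FROM employees GROUP BY dept

Result:
dept      | avg_years
----------+----------
Legal     | 11.25    
Marketing | 8        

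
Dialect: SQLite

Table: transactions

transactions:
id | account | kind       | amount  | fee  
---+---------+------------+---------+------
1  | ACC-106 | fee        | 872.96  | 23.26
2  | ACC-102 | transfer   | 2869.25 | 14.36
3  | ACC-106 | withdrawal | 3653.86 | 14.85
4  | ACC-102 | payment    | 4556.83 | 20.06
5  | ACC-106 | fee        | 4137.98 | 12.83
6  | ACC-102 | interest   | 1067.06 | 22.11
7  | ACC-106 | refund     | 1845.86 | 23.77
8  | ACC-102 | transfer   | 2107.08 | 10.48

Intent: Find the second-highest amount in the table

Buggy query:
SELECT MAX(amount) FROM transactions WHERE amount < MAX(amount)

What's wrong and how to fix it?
Bug: MAX(amount) on the right of the comparison is an aggregate-in-WHERE error

Fix: Compute the overall MAX in a subquery, then take MAX of rows below it

Corrected query:
SELECT MAX(amount) FROM transactions WHERE amount < (SELECT MAX(amount) FROM transactions)

Result:
MAX(amount)
-----------
4137.98    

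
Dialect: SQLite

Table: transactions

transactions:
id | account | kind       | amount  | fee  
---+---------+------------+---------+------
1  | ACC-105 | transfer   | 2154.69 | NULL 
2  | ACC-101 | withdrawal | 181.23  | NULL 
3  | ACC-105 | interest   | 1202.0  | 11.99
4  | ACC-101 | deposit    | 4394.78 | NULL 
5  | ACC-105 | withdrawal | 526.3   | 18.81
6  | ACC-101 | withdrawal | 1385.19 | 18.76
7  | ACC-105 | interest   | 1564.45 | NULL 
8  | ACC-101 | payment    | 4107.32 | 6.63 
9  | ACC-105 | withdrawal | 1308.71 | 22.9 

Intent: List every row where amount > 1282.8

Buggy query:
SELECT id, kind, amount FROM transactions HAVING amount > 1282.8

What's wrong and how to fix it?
Bug: HAVING filters the output of aggregation, but this query has no GROUP BY and no aggregate functions, so SQLite rejects it (HAVING clause on a non-aggregate query); the condition here is per row

Fix: Replace HAVING with WHERE since the condition applies to individual rows

Corrected query:
SELECT id, kind, amount FROM transactions WHERE amount > 1282.8

Result:
id | kind       | amount 
---+------------+--------
1  | transfer   | 2154.69
4  | deposit    | 4394.78
6  | withdrawal | 1385.19
7  | interest   | 1564.45
8  | payment    | 4107.32
9  | withdrawal | 1308.71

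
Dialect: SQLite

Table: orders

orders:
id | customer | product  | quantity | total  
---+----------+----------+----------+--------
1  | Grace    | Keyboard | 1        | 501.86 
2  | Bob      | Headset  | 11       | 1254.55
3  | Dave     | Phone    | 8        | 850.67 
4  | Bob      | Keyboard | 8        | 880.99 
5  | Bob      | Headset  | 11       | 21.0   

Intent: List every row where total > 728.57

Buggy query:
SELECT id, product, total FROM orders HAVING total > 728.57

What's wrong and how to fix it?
Bug: HAVING filters the output of aggregation, but this query has no GROUP BY and no aggregate functions, so SQLite rejects it (HAVING clause on a non-aggregate query); the condition here is per row

Fix: Use WHERE for row-level filtering

Corrected query:
SELECT id, product, total FROM orders WHERE total > 728.57

Result:
id | product  | total  
---+----------+--------
2  | Headset  | 1254.55
3  | Phone    | 850.67 
4  | Keyboard | 880.99 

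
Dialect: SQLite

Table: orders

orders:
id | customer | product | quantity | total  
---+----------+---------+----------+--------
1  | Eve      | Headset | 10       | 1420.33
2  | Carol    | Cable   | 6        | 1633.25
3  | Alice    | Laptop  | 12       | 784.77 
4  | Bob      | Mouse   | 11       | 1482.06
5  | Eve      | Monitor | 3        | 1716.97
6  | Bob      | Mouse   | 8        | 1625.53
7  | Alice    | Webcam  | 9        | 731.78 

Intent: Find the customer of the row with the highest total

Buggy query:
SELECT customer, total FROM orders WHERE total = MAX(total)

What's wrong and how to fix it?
Bug: WHERE is evaluated per row; an aggregate over the whole table isn't defined there

Fix: Wrap MAX in a scalar subquery so WHERE compares against a single value

Corrected query:
SELECT customer, total FROM orders WHERE total = (SELECT MAX(total) FROM orders)

Result:
customer | total  
---------+--------
Eve      | 1716.97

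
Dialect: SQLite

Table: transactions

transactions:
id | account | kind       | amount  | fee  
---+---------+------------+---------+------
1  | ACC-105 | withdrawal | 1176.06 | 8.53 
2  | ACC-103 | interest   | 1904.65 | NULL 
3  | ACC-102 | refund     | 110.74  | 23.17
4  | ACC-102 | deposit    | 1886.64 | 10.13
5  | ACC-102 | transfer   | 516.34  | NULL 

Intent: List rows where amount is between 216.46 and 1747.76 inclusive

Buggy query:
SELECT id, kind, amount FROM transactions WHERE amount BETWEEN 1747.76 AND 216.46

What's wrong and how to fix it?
Bug: BETWEEN expects the lower bound first; with 1747.76 AND 216.46 the range is empty

Fix: Swap the bounds so the smaller value comes first

Corrected query:
SELECT id, kind, amount FROM transactions WHERE amount BETWEEN 216.46 AND 1747.76

Result:
id | kind       | amount 
---+------------+--------
1  | withdrawal | 1176.06
5  | transfer   | 516.34 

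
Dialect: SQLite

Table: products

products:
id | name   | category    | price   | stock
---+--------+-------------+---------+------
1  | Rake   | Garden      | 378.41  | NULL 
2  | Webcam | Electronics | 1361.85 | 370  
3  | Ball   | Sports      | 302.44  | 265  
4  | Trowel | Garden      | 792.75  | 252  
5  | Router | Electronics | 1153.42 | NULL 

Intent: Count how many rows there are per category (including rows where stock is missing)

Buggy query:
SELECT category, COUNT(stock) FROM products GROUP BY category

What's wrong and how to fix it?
Bug: COUNT(stock) skips NULLs, so groups with missing stock are undercounted

Fix: Use COUNT(*) to count all rows regardless of NULL

Corrected query:
SELECT category, COUNT(*) FROM products GROUP BY category

Result:
category    | COUNT(*)
------------+---------
Electronics | 2       
Garden      | 2       
Sports      | 1       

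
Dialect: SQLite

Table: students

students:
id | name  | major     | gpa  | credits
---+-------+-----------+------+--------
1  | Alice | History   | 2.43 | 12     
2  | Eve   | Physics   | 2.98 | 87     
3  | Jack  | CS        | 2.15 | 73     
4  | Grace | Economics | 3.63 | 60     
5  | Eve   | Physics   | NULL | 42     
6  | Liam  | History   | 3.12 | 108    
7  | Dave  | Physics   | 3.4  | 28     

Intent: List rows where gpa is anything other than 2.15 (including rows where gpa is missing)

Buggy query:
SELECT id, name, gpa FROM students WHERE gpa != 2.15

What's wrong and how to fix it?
Bug: Inequality against NULL is unknown, not true; rows with NULL are dropped

Fix: Add an explicit OR gpa IS NULL to include the missing-value rows

Corrected query:
SELECT id, name, gpa FROM students WHERE gpa != 2.15 OR gpa IS NULL

Result:
id | name  | gpa 
---+-------+-----
1  | Alice | 2.43
2  | Eve   | 2.98
4  | Grace | 3.63
5  | Eve   | NULL
6  | Liam  | 3.12
7  | Dave  | 3.4 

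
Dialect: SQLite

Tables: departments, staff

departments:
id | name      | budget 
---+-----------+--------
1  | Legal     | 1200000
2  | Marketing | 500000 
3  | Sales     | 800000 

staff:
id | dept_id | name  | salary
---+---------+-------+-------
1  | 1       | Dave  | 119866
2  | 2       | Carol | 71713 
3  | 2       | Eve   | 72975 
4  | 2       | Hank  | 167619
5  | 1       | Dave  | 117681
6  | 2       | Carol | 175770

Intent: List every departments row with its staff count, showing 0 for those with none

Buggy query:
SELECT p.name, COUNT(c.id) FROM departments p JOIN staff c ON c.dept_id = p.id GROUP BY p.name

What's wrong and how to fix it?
Bug: INNER JOIN drops departments rows that have no matching staff rows

Fix: Use LEFT JOIN so parents without children still appear (COUNT(c.id) gives 0)

Corrected query:
SELECT p.name, COUNT(c.id) FROM departments p LEFT JOIN staff c ON c.dept_id = p.id GROUP BY p.name

Result:
name      | COUNT(c.id)
----------+------------
Legal     | 2          
Marketing | 4          
Sales     | 0          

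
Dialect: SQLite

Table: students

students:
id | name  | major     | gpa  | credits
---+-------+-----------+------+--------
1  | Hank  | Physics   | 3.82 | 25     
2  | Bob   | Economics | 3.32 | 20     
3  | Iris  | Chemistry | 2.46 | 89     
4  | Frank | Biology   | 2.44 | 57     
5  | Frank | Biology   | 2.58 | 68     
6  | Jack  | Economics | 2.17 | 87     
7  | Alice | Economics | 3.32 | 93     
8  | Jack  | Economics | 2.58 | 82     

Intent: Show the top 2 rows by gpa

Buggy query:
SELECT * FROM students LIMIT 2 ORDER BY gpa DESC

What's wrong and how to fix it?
Bug: ORDER BY cannot follow LIMIT; LIMIT is the final clause

Fix: Swap the clauses: ORDER BY first, then LIMIT

Corrected query:
SELECT * FROM students ORDER BY gpa DESC LIMIT 2

Result:
id | name | major     | gpa  | credits
---+------+-----------+------+--------
1  | Hank | Physics   | 3.82 | 25     
2  | Bob  | Economics | 3.32 | 20     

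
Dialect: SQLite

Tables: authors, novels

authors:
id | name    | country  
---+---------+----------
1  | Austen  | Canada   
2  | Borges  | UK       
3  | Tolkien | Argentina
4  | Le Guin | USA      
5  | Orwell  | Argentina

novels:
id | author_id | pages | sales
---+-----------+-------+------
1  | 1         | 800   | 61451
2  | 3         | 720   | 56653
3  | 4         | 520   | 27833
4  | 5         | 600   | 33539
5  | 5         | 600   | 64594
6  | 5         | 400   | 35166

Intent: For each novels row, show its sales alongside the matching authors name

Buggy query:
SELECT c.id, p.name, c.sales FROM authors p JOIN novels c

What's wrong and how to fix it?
Bug: JOIN with no ON clause produces a cartesian product; every novels row pairs with every authors row

Fix: Specify the join condition linking the foreign key to the parent id

Corrected query:
SELECT c.id, p.name, c.sales FROM authors p JOIN novels c ON c.author_id = p.id

Result:
id | name    | sales
---+---------+------
1  | Austen  | 61451
2  | Tolkien | 56653
3  | Le Guin | 27833
4  | Orwell  | 33539
5  | Orwell  | 64594
6  | Orwell  | 35166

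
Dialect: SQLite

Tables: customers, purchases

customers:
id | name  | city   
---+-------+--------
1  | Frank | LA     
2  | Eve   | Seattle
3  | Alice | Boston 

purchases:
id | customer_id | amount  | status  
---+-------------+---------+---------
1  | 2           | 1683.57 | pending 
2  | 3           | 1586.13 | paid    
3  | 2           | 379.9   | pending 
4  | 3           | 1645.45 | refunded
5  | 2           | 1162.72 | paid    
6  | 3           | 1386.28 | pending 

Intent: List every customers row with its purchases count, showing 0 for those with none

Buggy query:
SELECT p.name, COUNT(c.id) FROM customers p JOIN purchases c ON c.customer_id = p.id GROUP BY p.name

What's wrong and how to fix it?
Bug: An inner join excludes parents with zero children

Fix: Use LEFT JOIN so parents without children still appear (COUNT(c.id) gives 0)

Corrected query:
SELECT p.name, COUNT(c.id) FROM customers p LEFT JOIN purchases c ON c.customer_id = p.id GROUP BY p.name

Result:
name  | COUNT(c.id)
------+------------
Alice | 3          
Eve   | 3          
Frank | 0          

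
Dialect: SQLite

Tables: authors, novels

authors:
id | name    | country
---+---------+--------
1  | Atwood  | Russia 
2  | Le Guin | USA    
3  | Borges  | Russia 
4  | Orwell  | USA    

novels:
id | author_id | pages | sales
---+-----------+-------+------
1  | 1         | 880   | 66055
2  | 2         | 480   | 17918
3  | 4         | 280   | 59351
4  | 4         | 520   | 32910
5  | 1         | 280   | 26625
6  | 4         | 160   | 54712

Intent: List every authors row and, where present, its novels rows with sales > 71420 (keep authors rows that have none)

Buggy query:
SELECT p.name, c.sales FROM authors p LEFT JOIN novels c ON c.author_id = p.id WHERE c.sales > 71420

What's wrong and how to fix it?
Bug: Filtering c.sales in WHERE discards the NULL rows produced by LEFT JOIN, turning it into an inner join

Fix: Move the right-table condition into the ON clause so unmatched parents are kept

Corrected query:
SELECT p.name, c.sales FROM authors p LEFT JOIN novels c ON c.author_id = p.id AND c.sales > 71420

Result:
name    | sales
--------+------
Atwood  | NULL 
Le Guin | NULL 
Borges  | NULL 
Orwell  | NULL 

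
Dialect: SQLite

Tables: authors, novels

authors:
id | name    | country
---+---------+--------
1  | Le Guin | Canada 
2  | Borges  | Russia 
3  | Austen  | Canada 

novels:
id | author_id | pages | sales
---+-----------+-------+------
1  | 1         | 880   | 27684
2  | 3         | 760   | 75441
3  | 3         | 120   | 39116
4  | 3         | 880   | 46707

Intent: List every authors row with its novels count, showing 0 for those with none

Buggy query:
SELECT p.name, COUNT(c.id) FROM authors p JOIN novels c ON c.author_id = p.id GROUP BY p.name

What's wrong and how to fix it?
Bug: INNER JOIN drops authors rows that have no matching novels rows

Fix: Switch to LEFT JOIN to retain unmatched parent rows

Corrected query:
SELECT p.name, COUNT(c.id) FROM authors p LEFT JOIN novels c ON c.author_id = p.id GROUP BY p.name

Result:
name    | COUNT(c.id)
--------+------------
Austen  | 3          
Borges  | 0          
Le Guin | 1          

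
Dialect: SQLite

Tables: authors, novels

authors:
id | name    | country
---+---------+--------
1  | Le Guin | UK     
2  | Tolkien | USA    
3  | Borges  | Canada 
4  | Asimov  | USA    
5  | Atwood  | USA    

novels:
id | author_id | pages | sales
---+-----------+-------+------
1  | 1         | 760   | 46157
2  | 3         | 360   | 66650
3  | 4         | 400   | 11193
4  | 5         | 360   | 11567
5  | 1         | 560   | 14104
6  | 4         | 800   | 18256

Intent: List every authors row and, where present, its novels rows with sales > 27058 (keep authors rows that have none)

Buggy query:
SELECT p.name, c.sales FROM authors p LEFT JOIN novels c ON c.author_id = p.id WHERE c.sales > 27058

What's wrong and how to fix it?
Bug: A WHERE condition on the right-hand table after LEFT JOIN drops unmatched parents

Fix: Move the right-table condition into the ON clause so unmatched parents are kept

Corrected query:
SELECT p.name, c.sales FROM authors p LEFT JOIN novels c ON c.author_id = p.id AND c.sales > 27058

Result:
name    | sales
--------+------
Le Guin | 46157
Tolkien | NULL 
Borges  | 66650
Asimov  | NULL 
Atwood  | NULL 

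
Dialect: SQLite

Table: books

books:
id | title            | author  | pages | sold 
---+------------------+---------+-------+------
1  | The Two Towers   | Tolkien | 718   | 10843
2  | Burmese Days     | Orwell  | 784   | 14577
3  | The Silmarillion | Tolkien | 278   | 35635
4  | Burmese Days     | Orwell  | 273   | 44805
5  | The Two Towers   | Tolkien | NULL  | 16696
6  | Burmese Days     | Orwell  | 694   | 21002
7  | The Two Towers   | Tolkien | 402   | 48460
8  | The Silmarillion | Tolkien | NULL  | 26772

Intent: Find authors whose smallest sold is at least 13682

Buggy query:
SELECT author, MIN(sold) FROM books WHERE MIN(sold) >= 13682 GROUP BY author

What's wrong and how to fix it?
Bug: Aggregates like MIN are computed per group after WHERE runs

Fix: Use HAVING for the per-group MIN condition

Corrected query:
SELECT author, MIN(sold) FROM books GROUP BY author HAVING MIN(sold) >= 13682

Result:
author | MIN(sold)
-------+----------
Orwell | 14577    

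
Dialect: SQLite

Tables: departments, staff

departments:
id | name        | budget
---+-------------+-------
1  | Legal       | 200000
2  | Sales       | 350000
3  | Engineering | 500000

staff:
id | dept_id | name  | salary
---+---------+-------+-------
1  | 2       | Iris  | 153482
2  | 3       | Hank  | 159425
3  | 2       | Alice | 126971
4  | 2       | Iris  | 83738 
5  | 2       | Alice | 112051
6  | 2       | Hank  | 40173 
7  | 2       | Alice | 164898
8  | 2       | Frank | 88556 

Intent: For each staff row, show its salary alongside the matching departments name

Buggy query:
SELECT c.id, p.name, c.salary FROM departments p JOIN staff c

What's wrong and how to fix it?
Bug: Missing join condition: each staff row is matched to all departments rows instead of just its own

Fix: Specify the join condition linking the foreign key to the parent id

Corrected query:
SELECT c.id, p.name, c.salary FROM departments p JOIN staff c ON c.dept_id = p.id

Result:
id | name        | salary
---+-------------+-------
1  | Sales       | 153482
2  | Engineering | 159425
3  | Sales       | 126971
4  | Sales       | 83738 
5  | Sales       | 112051
6  | Sales       | 40173 
7  | Sales       | 164898
8  | Sales       | 88556 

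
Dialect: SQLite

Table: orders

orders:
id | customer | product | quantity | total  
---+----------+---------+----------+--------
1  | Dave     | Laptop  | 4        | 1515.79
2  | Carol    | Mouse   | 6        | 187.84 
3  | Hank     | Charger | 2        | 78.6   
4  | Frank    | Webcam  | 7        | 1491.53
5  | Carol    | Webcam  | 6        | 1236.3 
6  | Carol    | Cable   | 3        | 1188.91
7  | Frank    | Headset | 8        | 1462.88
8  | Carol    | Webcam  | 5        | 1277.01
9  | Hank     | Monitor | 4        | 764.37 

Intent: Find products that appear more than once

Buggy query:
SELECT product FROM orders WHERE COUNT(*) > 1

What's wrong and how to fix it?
Bug: COUNT(*) is an aggregate and cannot be used in WHERE

Fix: Group first, then use HAVING for the count condition

Corrected query:
SELECT product FROM orders GROUP BY product HAVING COUNT(*) > 1

Result:
product
-------
Webcam 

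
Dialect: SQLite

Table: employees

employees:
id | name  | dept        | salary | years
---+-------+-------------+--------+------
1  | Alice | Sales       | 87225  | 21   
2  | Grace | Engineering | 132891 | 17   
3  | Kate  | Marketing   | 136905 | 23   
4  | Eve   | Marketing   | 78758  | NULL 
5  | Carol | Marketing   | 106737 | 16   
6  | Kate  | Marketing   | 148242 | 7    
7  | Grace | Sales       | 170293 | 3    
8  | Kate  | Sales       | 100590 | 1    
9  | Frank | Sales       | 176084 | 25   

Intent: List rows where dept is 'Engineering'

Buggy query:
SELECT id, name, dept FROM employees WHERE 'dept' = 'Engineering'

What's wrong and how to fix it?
Bug: Single quotes denote string literals in SQL; the column name is being compared as a constant string

Fix: Remove the quotes around the column name (or use double quotes for an identifier)

Corrected query:
SELECT id, name, dept FROM employees WHERE dept = 'Engineering'

Result:
id | name  | dept       
---+-------+------------
2  | Grace | Engineering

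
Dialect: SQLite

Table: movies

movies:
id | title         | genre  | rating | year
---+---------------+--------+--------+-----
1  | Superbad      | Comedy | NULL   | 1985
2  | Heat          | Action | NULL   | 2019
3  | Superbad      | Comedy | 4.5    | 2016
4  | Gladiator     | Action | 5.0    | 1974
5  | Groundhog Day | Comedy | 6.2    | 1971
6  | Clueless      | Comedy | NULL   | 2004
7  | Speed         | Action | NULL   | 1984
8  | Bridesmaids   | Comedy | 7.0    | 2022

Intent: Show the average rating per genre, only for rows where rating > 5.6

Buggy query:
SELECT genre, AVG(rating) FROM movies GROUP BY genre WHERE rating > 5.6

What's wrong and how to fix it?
Bug: Row-level WHERE must come before GROUP BY in the clause order

Fix: Move the WHERE clause before GROUP BY

Corrected query:
SELECT genre, AVG(rating) FROM movies WHERE rating > 5.6 GROUP BY genre

Result:
genre  | AVG(rating)
-------+------------
Comedy | 6.6        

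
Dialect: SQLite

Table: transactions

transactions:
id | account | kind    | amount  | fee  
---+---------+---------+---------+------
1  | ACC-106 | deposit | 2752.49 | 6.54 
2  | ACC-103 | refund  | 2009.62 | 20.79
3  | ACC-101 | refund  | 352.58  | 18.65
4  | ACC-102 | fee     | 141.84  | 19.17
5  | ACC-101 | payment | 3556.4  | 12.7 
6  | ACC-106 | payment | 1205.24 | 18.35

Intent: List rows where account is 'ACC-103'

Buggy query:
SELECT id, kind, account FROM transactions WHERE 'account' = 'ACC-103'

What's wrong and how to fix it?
Bug: Single quotes denote string literals in SQL; the column name is being compared as a constant string

Fix: Reference the column as account without single quotes

Corrected query:
SELECT id, kind, account FROM transactions WHERE account = 'ACC-103'

Result:
id | kind   | account
---+--------+--------
2  | refund | ACC-103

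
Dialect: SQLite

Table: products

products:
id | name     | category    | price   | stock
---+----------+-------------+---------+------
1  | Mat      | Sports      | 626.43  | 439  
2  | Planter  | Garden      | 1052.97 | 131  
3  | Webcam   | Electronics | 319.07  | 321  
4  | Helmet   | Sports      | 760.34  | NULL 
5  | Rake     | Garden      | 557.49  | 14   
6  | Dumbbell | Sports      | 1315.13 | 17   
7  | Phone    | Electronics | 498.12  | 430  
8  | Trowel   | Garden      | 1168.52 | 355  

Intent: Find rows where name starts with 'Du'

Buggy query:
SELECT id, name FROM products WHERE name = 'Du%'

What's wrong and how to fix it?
Bug: '=' compares the literal string including the % character; pattern matching needs LIKE

Fix: Replace '=' with LIKE so 'Du%' is treated as a pattern

Corrected query:
SELECT id, name FROM products WHERE name LIKE 'Du%'

Result:
id | name    
---+---------
6  | Dumbbell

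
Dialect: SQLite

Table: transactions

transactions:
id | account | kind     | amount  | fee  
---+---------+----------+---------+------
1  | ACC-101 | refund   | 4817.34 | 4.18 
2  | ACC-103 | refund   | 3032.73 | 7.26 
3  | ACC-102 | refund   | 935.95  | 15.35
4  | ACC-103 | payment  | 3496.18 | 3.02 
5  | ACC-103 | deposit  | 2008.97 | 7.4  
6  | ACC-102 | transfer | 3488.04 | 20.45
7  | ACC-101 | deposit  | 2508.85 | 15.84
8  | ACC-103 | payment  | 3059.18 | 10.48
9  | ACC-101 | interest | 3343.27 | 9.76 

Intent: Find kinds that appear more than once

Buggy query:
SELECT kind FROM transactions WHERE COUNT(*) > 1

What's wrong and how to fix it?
Bug: COUNT(*) is an aggregate and cannot be used in WHERE

Fix: Group first, then use HAVING for the count condition

Corrected query:
SELECT kind FROM transactions GROUP BY kind HAVING COUNT(*) > 1

Result:
kind   
-------
deposit
payment
refund 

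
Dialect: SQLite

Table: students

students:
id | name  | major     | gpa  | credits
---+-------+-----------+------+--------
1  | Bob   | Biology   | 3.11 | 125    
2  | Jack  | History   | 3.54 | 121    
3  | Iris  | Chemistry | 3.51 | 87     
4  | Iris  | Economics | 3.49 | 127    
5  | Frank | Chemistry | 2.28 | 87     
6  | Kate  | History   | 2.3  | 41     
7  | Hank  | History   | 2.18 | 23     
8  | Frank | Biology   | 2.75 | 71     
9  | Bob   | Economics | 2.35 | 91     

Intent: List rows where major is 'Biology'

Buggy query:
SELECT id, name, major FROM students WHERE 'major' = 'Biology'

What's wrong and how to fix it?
Bug: Single quotes denote string literals in SQL; the column name is being compared as a constant string

Fix: Reference the column as major without single quotes

Corrected query:
SELECT id, name, major FROM students WHERE major = 'Biology'

Result:
id | name  | major  
---+-------+--------
1  | Bob   | Biology
8  | Frank | Biology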